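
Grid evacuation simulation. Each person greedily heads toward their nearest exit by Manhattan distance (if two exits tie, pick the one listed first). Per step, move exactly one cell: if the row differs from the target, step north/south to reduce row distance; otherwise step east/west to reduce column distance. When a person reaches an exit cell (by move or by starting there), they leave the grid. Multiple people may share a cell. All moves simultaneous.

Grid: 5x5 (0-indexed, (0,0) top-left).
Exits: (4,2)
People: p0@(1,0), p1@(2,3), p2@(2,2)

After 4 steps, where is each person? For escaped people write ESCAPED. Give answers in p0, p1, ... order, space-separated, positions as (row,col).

Step 1: p0:(1,0)->(2,0) | p1:(2,3)->(3,3) | p2:(2,2)->(3,2)
Step 2: p0:(2,0)->(3,0) | p1:(3,3)->(4,3) | p2:(3,2)->(4,2)->EXIT
Step 3: p0:(3,0)->(4,0) | p1:(4,3)->(4,2)->EXIT | p2:escaped
Step 4: p0:(4,0)->(4,1) | p1:escaped | p2:escaped

(4,1) ESCAPED ESCAPED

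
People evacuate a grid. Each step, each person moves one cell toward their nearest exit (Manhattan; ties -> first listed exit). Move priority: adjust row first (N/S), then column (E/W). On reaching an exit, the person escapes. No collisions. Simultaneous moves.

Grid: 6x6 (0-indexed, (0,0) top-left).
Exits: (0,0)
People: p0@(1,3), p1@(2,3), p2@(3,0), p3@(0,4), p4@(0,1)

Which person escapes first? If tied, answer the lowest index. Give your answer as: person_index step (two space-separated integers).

Step 1: p0:(1,3)->(0,3) | p1:(2,3)->(1,3) | p2:(3,0)->(2,0) | p3:(0,4)->(0,3) | p4:(0,1)->(0,0)->EXIT
Step 2: p0:(0,3)->(0,2) | p1:(1,3)->(0,3) | p2:(2,0)->(1,0) | p3:(0,3)->(0,2) | p4:escaped
Step 3: p0:(0,2)->(0,1) | p1:(0,3)->(0,2) | p2:(1,0)->(0,0)->EXIT | p3:(0,2)->(0,1) | p4:escaped
Step 4: p0:(0,1)->(0,0)->EXIT | p1:(0,2)->(0,1) | p2:escaped | p3:(0,1)->(0,0)->EXIT | p4:escaped
Step 5: p0:escaped | p1:(0,1)->(0,0)->EXIT | p2:escaped | p3:escaped | p4:escaped
Exit steps: [4, 5, 3, 4, 1]
First to escape: p4 at step 1

Answer: 4 1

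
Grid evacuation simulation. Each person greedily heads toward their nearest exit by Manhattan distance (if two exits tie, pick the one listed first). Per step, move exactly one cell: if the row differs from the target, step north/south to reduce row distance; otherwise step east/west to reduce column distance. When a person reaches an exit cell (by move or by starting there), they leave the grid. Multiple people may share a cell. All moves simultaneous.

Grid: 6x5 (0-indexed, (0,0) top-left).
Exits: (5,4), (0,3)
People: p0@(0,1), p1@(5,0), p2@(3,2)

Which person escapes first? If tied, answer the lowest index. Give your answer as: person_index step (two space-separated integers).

Step 1: p0:(0,1)->(0,2) | p1:(5,0)->(5,1) | p2:(3,2)->(4,2)
Step 2: p0:(0,2)->(0,3)->EXIT | p1:(5,1)->(5,2) | p2:(4,2)->(5,2)
Step 3: p0:escaped | p1:(5,2)->(5,3) | p2:(5,2)->(5,3)
Step 4: p0:escaped | p1:(5,3)->(5,4)->EXIT | p2:(5,3)->(5,4)->EXIT
Exit steps: [2, 4, 4]
First to escape: p0 at step 2

Answer: 0 2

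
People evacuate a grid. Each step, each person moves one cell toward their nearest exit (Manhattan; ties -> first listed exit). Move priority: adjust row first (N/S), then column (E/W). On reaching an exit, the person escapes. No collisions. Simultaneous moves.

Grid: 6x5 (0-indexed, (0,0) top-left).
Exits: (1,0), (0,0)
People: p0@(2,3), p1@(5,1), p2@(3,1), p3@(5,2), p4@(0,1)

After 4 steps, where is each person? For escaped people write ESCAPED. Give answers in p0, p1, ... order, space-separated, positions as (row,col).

Step 1: p0:(2,3)->(1,3) | p1:(5,1)->(4,1) | p2:(3,1)->(2,1) | p3:(5,2)->(4,2) | p4:(0,1)->(0,0)->EXIT
Step 2: p0:(1,3)->(1,2) | p1:(4,1)->(3,1) | p2:(2,1)->(1,1) | p3:(4,2)->(3,2) | p4:escaped
Step 3: p0:(1,2)->(1,1) | p1:(3,1)->(2,1) | p2:(1,1)->(1,0)->EXIT | p3:(3,2)->(2,2) | p4:escaped
Step 4: p0:(1,1)->(1,0)->EXIT | p1:(2,1)->(1,1) | p2:escaped | p3:(2,2)->(1,2) | p4:escaped

ESCAPED (1,1) ESCAPED (1,2) ESCAPED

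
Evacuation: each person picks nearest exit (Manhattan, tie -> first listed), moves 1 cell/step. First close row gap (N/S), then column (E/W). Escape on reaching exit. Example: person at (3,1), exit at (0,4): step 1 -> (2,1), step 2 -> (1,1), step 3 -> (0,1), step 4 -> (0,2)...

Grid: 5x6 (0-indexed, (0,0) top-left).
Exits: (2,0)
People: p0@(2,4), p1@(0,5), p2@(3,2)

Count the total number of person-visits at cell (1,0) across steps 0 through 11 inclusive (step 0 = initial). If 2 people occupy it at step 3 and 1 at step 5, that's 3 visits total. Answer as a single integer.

Step 0: p0@(2,4) p1@(0,5) p2@(3,2) -> at (1,0): 0 [-], cum=0
Step 1: p0@(2,3) p1@(1,5) p2@(2,2) -> at (1,0): 0 [-], cum=0
Step 2: p0@(2,2) p1@(2,5) p2@(2,1) -> at (1,0): 0 [-], cum=0
Step 3: p0@(2,1) p1@(2,4) p2@ESC -> at (1,0): 0 [-], cum=0
Step 4: p0@ESC p1@(2,3) p2@ESC -> at (1,0): 0 [-], cum=0
Step 5: p0@ESC p1@(2,2) p2@ESC -> at (1,0): 0 [-], cum=0
Step 6: p0@ESC p1@(2,1) p2@ESC -> at (1,0): 0 [-], cum=0
Step 7: p0@ESC p1@ESC p2@ESC -> at (1,0): 0 [-], cum=0
Total visits = 0

Answer: 0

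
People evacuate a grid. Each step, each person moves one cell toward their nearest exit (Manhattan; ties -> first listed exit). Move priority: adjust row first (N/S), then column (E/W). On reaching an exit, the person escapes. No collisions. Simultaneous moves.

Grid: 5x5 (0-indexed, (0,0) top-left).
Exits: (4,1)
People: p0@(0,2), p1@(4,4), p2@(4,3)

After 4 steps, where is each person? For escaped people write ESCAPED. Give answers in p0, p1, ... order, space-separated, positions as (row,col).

Step 1: p0:(0,2)->(1,2) | p1:(4,4)->(4,3) | p2:(4,3)->(4,2)
Step 2: p0:(1,2)->(2,2) | p1:(4,3)->(4,2) | p2:(4,2)->(4,1)->EXIT
Step 3: p0:(2,2)->(3,2) | p1:(4,2)->(4,1)->EXIT | p2:escaped
Step 4: p0:(3,2)->(4,2) | p1:escaped | p2:escaped

(4,2) ESCAPED ESCAPED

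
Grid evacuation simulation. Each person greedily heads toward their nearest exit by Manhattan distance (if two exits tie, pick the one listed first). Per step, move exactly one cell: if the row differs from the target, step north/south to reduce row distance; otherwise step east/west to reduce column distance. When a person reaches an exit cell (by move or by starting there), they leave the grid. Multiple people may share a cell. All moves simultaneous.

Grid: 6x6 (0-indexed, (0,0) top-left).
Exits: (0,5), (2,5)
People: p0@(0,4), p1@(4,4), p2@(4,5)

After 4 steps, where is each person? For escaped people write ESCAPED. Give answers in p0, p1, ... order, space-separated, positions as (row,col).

Step 1: p0:(0,4)->(0,5)->EXIT | p1:(4,4)->(3,4) | p2:(4,5)->(3,5)
Step 2: p0:escaped | p1:(3,4)->(2,4) | p2:(3,5)->(2,5)->EXIT
Step 3: p0:escaped | p1:(2,4)->(2,5)->EXIT | p2:escaped

ESCAPED ESCAPED ESCAPED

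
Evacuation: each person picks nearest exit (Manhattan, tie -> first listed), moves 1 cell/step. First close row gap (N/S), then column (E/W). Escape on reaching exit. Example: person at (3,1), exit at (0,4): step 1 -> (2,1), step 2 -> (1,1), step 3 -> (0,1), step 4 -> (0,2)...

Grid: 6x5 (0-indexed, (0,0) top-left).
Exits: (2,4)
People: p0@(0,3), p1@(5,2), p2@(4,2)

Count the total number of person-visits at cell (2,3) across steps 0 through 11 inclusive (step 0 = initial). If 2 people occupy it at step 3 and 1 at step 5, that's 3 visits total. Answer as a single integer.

Answer: 3

Derivation:
Step 0: p0@(0,3) p1@(5,2) p2@(4,2) -> at (2,3): 0 [-], cum=0
Step 1: p0@(1,3) p1@(4,2) p2@(3,2) -> at (2,3): 0 [-], cum=0
Step 2: p0@(2,3) p1@(3,2) p2@(2,2) -> at (2,3): 1 [p0], cum=1
Step 3: p0@ESC p1@(2,2) p2@(2,3) -> at (2,3): 1 [p2], cum=2
Step 4: p0@ESC p1@(2,3) p2@ESC -> at (2,3): 1 [p1], cum=3
Step 5: p0@ESC p1@ESC p2@ESC -> at (2,3): 0 [-], cum=3
Total visits = 3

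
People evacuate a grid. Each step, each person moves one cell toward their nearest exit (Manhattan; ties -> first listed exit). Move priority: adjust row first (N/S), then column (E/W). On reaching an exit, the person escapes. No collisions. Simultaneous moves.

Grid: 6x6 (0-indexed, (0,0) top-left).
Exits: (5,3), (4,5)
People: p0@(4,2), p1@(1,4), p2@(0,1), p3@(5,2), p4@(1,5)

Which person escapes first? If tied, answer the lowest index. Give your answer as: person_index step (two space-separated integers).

Answer: 3 1

Derivation:
Step 1: p0:(4,2)->(5,2) | p1:(1,4)->(2,4) | p2:(0,1)->(1,1) | p3:(5,2)->(5,3)->EXIT | p4:(1,5)->(2,5)
Step 2: p0:(5,2)->(5,3)->EXIT | p1:(2,4)->(3,4) | p2:(1,1)->(2,1) | p3:escaped | p4:(2,5)->(3,5)
Step 3: p0:escaped | p1:(3,4)->(4,4) | p2:(2,1)->(3,1) | p3:escaped | p4:(3,5)->(4,5)->EXIT
Step 4: p0:escaped | p1:(4,4)->(4,5)->EXIT | p2:(3,1)->(4,1) | p3:escaped | p4:escaped
Step 5: p0:escaped | p1:escaped | p2:(4,1)->(5,1) | p3:escaped | p4:escaped
Step 6: p0:escaped | p1:escaped | p2:(5,1)->(5,2) | p3:escaped | p4:escaped
Step 7: p0:escaped | p1:escaped | p2:(5,2)->(5,3)->EXIT | p3:escaped | p4:escaped
Exit steps: [2, 4, 7, 1, 3]
First to escape: p3 at step 1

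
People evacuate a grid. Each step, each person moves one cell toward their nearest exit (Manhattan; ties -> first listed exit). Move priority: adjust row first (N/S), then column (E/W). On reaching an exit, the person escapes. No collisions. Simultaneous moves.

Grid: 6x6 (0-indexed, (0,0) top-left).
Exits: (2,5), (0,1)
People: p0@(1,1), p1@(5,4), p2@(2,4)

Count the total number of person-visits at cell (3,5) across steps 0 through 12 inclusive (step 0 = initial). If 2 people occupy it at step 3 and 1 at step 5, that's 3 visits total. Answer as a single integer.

Step 0: p0@(1,1) p1@(5,4) p2@(2,4) -> at (3,5): 0 [-], cum=0
Step 1: p0@ESC p1@(4,4) p2@ESC -> at (3,5): 0 [-], cum=0
Step 2: p0@ESC p1@(3,4) p2@ESC -> at (3,5): 0 [-], cum=0
Step 3: p0@ESC p1@(2,4) p2@ESC -> at (3,5): 0 [-], cum=0
Step 4: p0@ESC p1@ESC p2@ESC -> at (3,5): 0 [-], cum=0
Total visits = 0

Answer: 0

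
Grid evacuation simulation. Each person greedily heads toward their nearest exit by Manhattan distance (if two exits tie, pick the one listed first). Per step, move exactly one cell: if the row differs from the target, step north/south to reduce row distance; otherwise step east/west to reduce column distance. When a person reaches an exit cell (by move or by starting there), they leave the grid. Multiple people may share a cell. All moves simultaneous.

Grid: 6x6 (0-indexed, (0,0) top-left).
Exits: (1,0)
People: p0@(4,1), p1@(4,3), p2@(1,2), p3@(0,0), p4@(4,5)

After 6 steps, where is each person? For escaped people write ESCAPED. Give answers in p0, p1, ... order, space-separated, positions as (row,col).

Step 1: p0:(4,1)->(3,1) | p1:(4,3)->(3,3) | p2:(1,2)->(1,1) | p3:(0,0)->(1,0)->EXIT | p4:(4,5)->(3,5)
Step 2: p0:(3,1)->(2,1) | p1:(3,3)->(2,3) | p2:(1,1)->(1,0)->EXIT | p3:escaped | p4:(3,5)->(2,5)
Step 3: p0:(2,1)->(1,1) | p1:(2,3)->(1,3) | p2:escaped | p3:escaped | p4:(2,5)->(1,5)
Step 4: p0:(1,1)->(1,0)->EXIT | p1:(1,3)->(1,2) | p2:escaped | p3:escaped | p4:(1,5)->(1,4)
Step 5: p0:escaped | p1:(1,2)->(1,1) | p2:escaped | p3:escaped | p4:(1,4)->(1,3)
Step 6: p0:escaped | p1:(1,1)->(1,0)->EXIT | p2:escaped | p3:escaped | p4:(1,3)->(1,2)

ESCAPED ESCAPED ESCAPED ESCAPED (1,2)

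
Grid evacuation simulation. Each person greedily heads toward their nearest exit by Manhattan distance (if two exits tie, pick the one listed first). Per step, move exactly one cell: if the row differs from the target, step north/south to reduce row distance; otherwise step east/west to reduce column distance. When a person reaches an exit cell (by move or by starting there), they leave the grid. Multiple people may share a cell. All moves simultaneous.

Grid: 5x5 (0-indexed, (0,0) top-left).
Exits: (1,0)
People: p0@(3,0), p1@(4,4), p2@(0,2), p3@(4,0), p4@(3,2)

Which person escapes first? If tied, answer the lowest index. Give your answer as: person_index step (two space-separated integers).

Step 1: p0:(3,0)->(2,0) | p1:(4,4)->(3,4) | p2:(0,2)->(1,2) | p3:(4,0)->(3,0) | p4:(3,2)->(2,2)
Step 2: p0:(2,0)->(1,0)->EXIT | p1:(3,4)->(2,4) | p2:(1,2)->(1,1) | p3:(3,0)->(2,0) | p4:(2,2)->(1,2)
Step 3: p0:escaped | p1:(2,4)->(1,4) | p2:(1,1)->(1,0)->EXIT | p3:(2,0)->(1,0)->EXIT | p4:(1,2)->(1,1)
Step 4: p0:escaped | p1:(1,4)->(1,3) | p2:escaped | p3:escaped | p4:(1,1)->(1,0)->EXIT
Step 5: p0:escaped | p1:(1,3)->(1,2) | p2:escaped | p3:escaped | p4:escaped
Step 6: p0:escaped | p1:(1,2)->(1,1) | p2:escaped | p3:escaped | p4:escaped
Step 7: p0:escaped | p1:(1,1)->(1,0)->EXIT | p2:escaped | p3:escaped | p4:escaped
Exit steps: [2, 7, 3, 3, 4]
First to escape: p0 at step 2

Answer: 0 2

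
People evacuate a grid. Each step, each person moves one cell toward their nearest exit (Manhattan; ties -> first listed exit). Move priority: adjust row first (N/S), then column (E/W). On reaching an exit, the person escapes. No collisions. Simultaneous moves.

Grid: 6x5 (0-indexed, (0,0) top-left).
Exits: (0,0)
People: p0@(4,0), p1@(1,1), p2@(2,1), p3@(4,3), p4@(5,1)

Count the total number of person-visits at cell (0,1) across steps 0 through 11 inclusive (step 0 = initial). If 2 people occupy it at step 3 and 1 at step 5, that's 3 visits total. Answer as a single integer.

Step 0: p0@(4,0) p1@(1,1) p2@(2,1) p3@(4,3) p4@(5,1) -> at (0,1): 0 [-], cum=0
Step 1: p0@(3,0) p1@(0,1) p2@(1,1) p3@(3,3) p4@(4,1) -> at (0,1): 1 [p1], cum=1
Step 2: p0@(2,0) p1@ESC p2@(0,1) p3@(2,3) p4@(3,1) -> at (0,1): 1 [p2], cum=2
Step 3: p0@(1,0) p1@ESC p2@ESC p3@(1,3) p4@(2,1) -> at (0,1): 0 [-], cum=2
Step 4: p0@ESC p1@ESC p2@ESC p3@(0,3) p4@(1,1) -> at (0,1): 0 [-], cum=2
Step 5: p0@ESC p1@ESC p2@ESC p3@(0,2) p4@(0,1) -> at (0,1): 1 [p4], cum=3
Step 6: p0@ESC p1@ESC p2@ESC p3@(0,1) p4@ESC -> at (0,1): 1 [p3], cum=4
Step 7: p0@ESC p1@ESC p2@ESC p3@ESC p4@ESC -> at (0,1): 0 [-], cum=4
Total visits = 4

Answer: 4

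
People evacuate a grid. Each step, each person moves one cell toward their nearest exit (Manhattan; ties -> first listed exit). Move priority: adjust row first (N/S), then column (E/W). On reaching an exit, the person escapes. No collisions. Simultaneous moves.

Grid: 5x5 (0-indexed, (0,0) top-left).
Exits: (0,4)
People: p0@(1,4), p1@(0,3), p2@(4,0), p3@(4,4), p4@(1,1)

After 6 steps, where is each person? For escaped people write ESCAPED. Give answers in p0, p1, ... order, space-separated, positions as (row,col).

Step 1: p0:(1,4)->(0,4)->EXIT | p1:(0,3)->(0,4)->EXIT | p2:(4,0)->(3,0) | p3:(4,4)->(3,4) | p4:(1,1)->(0,1)
Step 2: p0:escaped | p1:escaped | p2:(3,0)->(2,0) | p3:(3,4)->(2,4) | p4:(0,1)->(0,2)
Step 3: p0:escaped | p1:escaped | p2:(2,0)->(1,0) | p3:(2,4)->(1,4) | p4:(0,2)->(0,3)
Step 4: p0:escaped | p1:escaped | p2:(1,0)->(0,0) | p3:(1,4)->(0,4)->EXIT | p4:(0,3)->(0,4)->EXIT
Step 5: p0:escaped | p1:escaped | p2:(0,0)->(0,1) | p3:escaped | p4:escaped
Step 6: p0:escaped | p1:escaped | p2:(0,1)->(0,2) | p3:escaped | p4:escaped

ESCAPED ESCAPED (0,2) ESCAPED ESCAPED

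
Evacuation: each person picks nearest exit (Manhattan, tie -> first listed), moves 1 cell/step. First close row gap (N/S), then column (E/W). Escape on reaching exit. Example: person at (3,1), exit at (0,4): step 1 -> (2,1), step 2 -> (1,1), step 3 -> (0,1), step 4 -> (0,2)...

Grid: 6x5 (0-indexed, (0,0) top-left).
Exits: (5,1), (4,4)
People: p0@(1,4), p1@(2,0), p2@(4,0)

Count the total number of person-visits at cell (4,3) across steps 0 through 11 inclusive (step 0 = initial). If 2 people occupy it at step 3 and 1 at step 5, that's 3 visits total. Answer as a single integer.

Step 0: p0@(1,4) p1@(2,0) p2@(4,0) -> at (4,3): 0 [-], cum=0
Step 1: p0@(2,4) p1@(3,0) p2@(5,0) -> at (4,3): 0 [-], cum=0
Step 2: p0@(3,4) p1@(4,0) p2@ESC -> at (4,3): 0 [-], cum=0
Step 3: p0@ESC p1@(5,0) p2@ESC -> at (4,3): 0 [-], cum=0
Step 4: p0@ESC p1@ESC p2@ESC -> at (4,3): 0 [-], cum=0
Total visits = 0

Answer: 0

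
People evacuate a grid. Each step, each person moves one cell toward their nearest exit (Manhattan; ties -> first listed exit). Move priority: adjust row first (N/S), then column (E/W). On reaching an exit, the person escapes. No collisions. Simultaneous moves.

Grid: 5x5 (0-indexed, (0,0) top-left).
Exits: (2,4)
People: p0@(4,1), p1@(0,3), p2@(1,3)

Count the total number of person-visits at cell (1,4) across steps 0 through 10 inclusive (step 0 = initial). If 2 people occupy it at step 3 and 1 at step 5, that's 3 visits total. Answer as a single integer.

Step 0: p0@(4,1) p1@(0,3) p2@(1,3) -> at (1,4): 0 [-], cum=0
Step 1: p0@(3,1) p1@(1,3) p2@(2,3) -> at (1,4): 0 [-], cum=0
Step 2: p0@(2,1) p1@(2,3) p2@ESC -> at (1,4): 0 [-], cum=0
Step 3: p0@(2,2) p1@ESC p2@ESC -> at (1,4): 0 [-], cum=0
Step 4: p0@(2,3) p1@ESC p2@ESC -> at (1,4): 0 [-], cum=0
Step 5: p0@ESC p1@ESC p2@ESC -> at (1,4): 0 [-], cum=0
Total visits = 0

Answer: 0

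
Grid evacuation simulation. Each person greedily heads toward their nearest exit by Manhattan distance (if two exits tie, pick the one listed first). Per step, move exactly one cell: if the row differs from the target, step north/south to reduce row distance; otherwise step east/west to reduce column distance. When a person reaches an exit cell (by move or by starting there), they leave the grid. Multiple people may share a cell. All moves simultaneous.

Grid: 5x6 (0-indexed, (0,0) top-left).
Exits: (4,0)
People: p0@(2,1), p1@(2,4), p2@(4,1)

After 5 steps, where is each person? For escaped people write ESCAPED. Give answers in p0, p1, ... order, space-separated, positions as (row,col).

Step 1: p0:(2,1)->(3,1) | p1:(2,4)->(3,4) | p2:(4,1)->(4,0)->EXIT
Step 2: p0:(3,1)->(4,1) | p1:(3,4)->(4,4) | p2:escaped
Step 3: p0:(4,1)->(4,0)->EXIT | p1:(4,4)->(4,3) | p2:escaped
Step 4: p0:escaped | p1:(4,3)->(4,2) | p2:escaped
Step 5: p0:escaped | p1:(4,2)->(4,1) | p2:escaped

ESCAPED (4,1) ESCAPED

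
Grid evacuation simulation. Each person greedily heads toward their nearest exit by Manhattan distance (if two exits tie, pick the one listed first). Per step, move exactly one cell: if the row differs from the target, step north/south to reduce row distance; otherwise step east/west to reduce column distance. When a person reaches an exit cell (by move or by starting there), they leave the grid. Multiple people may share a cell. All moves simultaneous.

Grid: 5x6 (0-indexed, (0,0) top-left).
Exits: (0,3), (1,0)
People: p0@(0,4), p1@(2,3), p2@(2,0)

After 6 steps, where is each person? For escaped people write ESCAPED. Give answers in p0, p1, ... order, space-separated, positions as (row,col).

Step 1: p0:(0,4)->(0,3)->EXIT | p1:(2,3)->(1,3) | p2:(2,0)->(1,0)->EXIT
Step 2: p0:escaped | p1:(1,3)->(0,3)->EXIT | p2:escaped

ESCAPED ESCAPED ESCAPED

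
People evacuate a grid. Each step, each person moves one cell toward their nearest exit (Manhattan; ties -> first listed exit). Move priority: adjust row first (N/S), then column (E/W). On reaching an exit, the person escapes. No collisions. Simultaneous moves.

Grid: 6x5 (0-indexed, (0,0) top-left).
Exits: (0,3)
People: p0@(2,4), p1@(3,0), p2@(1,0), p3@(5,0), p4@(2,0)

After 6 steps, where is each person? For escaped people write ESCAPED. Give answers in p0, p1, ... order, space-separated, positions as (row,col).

Step 1: p0:(2,4)->(1,4) | p1:(3,0)->(2,0) | p2:(1,0)->(0,0) | p3:(5,0)->(4,0) | p4:(2,0)->(1,0)
Step 2: p0:(1,4)->(0,4) | p1:(2,0)->(1,0) | p2:(0,0)->(0,1) | p3:(4,0)->(3,0) | p4:(1,0)->(0,0)
Step 3: p0:(0,4)->(0,3)->EXIT | p1:(1,0)->(0,0) | p2:(0,1)->(0,2) | p3:(3,0)->(2,0) | p4:(0,0)->(0,1)
Step 4: p0:escaped | p1:(0,0)->(0,1) | p2:(0,2)->(0,3)->EXIT | p3:(2,0)->(1,0) | p4:(0,1)->(0,2)
Step 5: p0:escaped | p1:(0,1)->(0,2) | p2:escaped | p3:(1,0)->(0,0) | p4:(0,2)->(0,3)->EXIT
Step 6: p0:escaped | p1:(0,2)->(0,3)->EXIT | p2:escaped | p3:(0,0)->(0,1) | p4:escaped

ESCAPED ESCAPED ESCAPED (0,1) ESCAPED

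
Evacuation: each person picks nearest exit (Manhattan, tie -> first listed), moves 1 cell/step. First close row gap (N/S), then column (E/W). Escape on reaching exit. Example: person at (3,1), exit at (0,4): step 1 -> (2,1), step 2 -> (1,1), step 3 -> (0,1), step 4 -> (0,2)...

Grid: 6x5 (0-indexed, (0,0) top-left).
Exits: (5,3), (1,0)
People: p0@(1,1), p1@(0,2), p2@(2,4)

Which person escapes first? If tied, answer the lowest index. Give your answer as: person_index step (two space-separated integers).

Step 1: p0:(1,1)->(1,0)->EXIT | p1:(0,2)->(1,2) | p2:(2,4)->(3,4)
Step 2: p0:escaped | p1:(1,2)->(1,1) | p2:(3,4)->(4,4)
Step 3: p0:escaped | p1:(1,1)->(1,0)->EXIT | p2:(4,4)->(5,4)
Step 4: p0:escaped | p1:escaped | p2:(5,4)->(5,3)->EXIT
Exit steps: [1, 3, 4]
First to escape: p0 at step 1

Answer: 0 1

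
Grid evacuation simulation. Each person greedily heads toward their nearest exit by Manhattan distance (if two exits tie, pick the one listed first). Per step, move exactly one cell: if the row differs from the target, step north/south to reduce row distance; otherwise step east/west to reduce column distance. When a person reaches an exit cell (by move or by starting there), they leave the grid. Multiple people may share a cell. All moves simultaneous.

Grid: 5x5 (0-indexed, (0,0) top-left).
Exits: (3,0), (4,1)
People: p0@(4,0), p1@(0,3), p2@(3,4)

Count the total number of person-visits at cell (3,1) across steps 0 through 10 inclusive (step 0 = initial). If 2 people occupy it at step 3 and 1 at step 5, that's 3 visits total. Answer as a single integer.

Answer: 2

Derivation:
Step 0: p0@(4,0) p1@(0,3) p2@(3,4) -> at (3,1): 0 [-], cum=0
Step 1: p0@ESC p1@(1,3) p2@(3,3) -> at (3,1): 0 [-], cum=0
Step 2: p0@ESC p1@(2,3) p2@(3,2) -> at (3,1): 0 [-], cum=0
Step 3: p0@ESC p1@(3,3) p2@(3,1) -> at (3,1): 1 [p2], cum=1
Step 4: p0@ESC p1@(3,2) p2@ESC -> at (3,1): 0 [-], cum=1
Step 5: p0@ESC p1@(3,1) p2@ESC -> at (3,1): 1 [p1], cum=2
Step 6: p0@ESC p1@ESC p2@ESC -> at (3,1): 0 [-], cum=2
Total visits = 2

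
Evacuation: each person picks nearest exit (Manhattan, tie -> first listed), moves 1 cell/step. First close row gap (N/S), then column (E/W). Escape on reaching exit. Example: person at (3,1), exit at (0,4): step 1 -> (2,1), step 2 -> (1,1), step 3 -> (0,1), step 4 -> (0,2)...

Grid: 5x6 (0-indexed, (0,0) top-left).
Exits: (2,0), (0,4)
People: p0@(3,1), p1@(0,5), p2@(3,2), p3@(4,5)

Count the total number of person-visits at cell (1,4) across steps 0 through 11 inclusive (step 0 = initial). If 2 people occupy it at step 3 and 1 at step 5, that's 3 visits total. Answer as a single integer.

Answer: 0

Derivation:
Step 0: p0@(3,1) p1@(0,5) p2@(3,2) p3@(4,5) -> at (1,4): 0 [-], cum=0
Step 1: p0@(2,1) p1@ESC p2@(2,2) p3@(3,5) -> at (1,4): 0 [-], cum=0
Step 2: p0@ESC p1@ESC p2@(2,1) p3@(2,5) -> at (1,4): 0 [-], cum=0
Step 3: p0@ESC p1@ESC p2@ESC p3@(1,5) -> at (1,4): 0 [-], cum=0
Step 4: p0@ESC p1@ESC p2@ESC p3@(0,5) -> at (1,4): 0 [-], cum=0
Step 5: p0@ESC p1@ESC p2@ESC p3@ESC -> at (1,4): 0 [-], cum=0
Total visits = 0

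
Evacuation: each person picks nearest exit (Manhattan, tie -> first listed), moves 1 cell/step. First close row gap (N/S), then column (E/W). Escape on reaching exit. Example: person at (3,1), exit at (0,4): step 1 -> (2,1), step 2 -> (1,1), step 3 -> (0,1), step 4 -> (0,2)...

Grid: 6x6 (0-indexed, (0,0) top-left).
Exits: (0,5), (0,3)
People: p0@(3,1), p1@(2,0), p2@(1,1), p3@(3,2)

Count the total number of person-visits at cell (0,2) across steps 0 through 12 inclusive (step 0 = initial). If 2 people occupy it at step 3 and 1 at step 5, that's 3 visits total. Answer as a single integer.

Answer: 4

Derivation:
Step 0: p0@(3,1) p1@(2,0) p2@(1,1) p3@(3,2) -> at (0,2): 0 [-], cum=0
Step 1: p0@(2,1) p1@(1,0) p2@(0,1) p3@(2,2) -> at (0,2): 0 [-], cum=0
Step 2: p0@(1,1) p1@(0,0) p2@(0,2) p3@(1,2) -> at (0,2): 1 [p2], cum=1
Step 3: p0@(0,1) p1@(0,1) p2@ESC p3@(0,2) -> at (0,2): 1 [p3], cum=2
Step 4: p0@(0,2) p1@(0,2) p2@ESC p3@ESC -> at (0,2): 2 [p0,p1], cum=4
Step 5: p0@ESC p1@ESC p2@ESC p3@ESC -> at (0,2): 0 [-], cum=4
Total visits = 4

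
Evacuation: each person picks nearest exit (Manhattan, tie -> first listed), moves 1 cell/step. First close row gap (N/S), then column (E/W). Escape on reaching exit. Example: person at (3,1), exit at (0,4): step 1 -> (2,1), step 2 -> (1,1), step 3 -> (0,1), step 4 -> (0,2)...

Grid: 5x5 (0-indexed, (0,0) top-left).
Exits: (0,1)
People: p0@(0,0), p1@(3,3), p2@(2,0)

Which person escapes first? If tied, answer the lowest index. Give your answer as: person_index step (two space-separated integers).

Step 1: p0:(0,0)->(0,1)->EXIT | p1:(3,3)->(2,3) | p2:(2,0)->(1,0)
Step 2: p0:escaped | p1:(2,3)->(1,3) | p2:(1,0)->(0,0)
Step 3: p0:escaped | p1:(1,3)->(0,3) | p2:(0,0)->(0,1)->EXIT
Step 4: p0:escaped | p1:(0,3)->(0,2) | p2:escaped
Step 5: p0:escaped | p1:(0,2)->(0,1)->EXIT | p2:escaped
Exit steps: [1, 5, 3]
First to escape: p0 at step 1

Answer: 0 1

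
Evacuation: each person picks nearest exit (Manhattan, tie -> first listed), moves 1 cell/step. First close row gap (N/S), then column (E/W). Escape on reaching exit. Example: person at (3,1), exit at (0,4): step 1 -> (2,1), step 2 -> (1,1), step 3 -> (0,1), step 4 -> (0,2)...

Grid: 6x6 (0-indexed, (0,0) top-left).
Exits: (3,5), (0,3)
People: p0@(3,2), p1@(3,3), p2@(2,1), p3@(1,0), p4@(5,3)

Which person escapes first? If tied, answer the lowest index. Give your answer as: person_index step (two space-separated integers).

Step 1: p0:(3,2)->(3,3) | p1:(3,3)->(3,4) | p2:(2,1)->(1,1) | p3:(1,0)->(0,0) | p4:(5,3)->(4,3)
Step 2: p0:(3,3)->(3,4) | p1:(3,4)->(3,5)->EXIT | p2:(1,1)->(0,1) | p3:(0,0)->(0,1) | p4:(4,3)->(3,3)
Step 3: p0:(3,4)->(3,5)->EXIT | p1:escaped | p2:(0,1)->(0,2) | p3:(0,1)->(0,2) | p4:(3,3)->(3,4)
Step 4: p0:escaped | p1:escaped | p2:(0,2)->(0,3)->EXIT | p3:(0,2)->(0,3)->EXIT | p4:(3,4)->(3,5)->EXIT
Exit steps: [3, 2, 4, 4, 4]
First to escape: p1 at step 2

Answer: 1 2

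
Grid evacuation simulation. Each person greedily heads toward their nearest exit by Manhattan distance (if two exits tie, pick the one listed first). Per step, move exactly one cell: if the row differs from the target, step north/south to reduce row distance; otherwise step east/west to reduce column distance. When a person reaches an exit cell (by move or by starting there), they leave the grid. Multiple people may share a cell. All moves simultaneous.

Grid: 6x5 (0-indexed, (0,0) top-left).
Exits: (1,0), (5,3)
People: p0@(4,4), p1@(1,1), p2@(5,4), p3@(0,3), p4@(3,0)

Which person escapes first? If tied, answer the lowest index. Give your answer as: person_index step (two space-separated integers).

Answer: 1 1

Derivation:
Step 1: p0:(4,4)->(5,4) | p1:(1,1)->(1,0)->EXIT | p2:(5,4)->(5,3)->EXIT | p3:(0,3)->(1,3) | p4:(3,0)->(2,0)
Step 2: p0:(5,4)->(5,3)->EXIT | p1:escaped | p2:escaped | p3:(1,3)->(1,2) | p4:(2,0)->(1,0)->EXIT
Step 3: p0:escaped | p1:escaped | p2:escaped | p3:(1,2)->(1,1) | p4:escaped
Step 4: p0:escaped | p1:escaped | p2:escaped | p3:(1,1)->(1,0)->EXIT | p4:escaped
Exit steps: [2, 1, 1, 4, 2]
First to escape: p1 at step 1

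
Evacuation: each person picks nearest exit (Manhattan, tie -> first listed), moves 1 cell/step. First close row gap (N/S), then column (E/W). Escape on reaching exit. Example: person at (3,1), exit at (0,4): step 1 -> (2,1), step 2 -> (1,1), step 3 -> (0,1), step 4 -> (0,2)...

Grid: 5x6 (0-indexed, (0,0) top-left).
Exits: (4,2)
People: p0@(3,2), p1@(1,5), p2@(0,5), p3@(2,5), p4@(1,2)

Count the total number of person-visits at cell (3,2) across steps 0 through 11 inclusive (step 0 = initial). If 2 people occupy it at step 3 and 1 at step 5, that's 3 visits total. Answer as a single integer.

Answer: 2

Derivation:
Step 0: p0@(3,2) p1@(1,5) p2@(0,5) p3@(2,5) p4@(1,2) -> at (3,2): 1 [p0], cum=1
Step 1: p0@ESC p1@(2,5) p2@(1,5) p3@(3,5) p4@(2,2) -> at (3,2): 0 [-], cum=1
Step 2: p0@ESC p1@(3,5) p2@(2,5) p3@(4,5) p4@(3,2) -> at (3,2): 1 [p4], cum=2
Step 3: p0@ESC p1@(4,5) p2@(3,5) p3@(4,4) p4@ESC -> at (3,2): 0 [-], cum=2
Step 4: p0@ESC p1@(4,4) p2@(4,5) p3@(4,3) p4@ESC -> at (3,2): 0 [-], cum=2
Step 5: p0@ESC p1@(4,3) p2@(4,4) p3@ESC p4@ESC -> at (3,2): 0 [-], cum=2
Step 6: p0@ESC p1@ESC p2@(4,3) p3@ESC p4@ESC -> at (3,2): 0 [-], cum=2
Step 7: p0@ESC p1@ESC p2@ESC p3@ESC p4@ESC -> at (3,2): 0 [-], cum=2
Total visits = 2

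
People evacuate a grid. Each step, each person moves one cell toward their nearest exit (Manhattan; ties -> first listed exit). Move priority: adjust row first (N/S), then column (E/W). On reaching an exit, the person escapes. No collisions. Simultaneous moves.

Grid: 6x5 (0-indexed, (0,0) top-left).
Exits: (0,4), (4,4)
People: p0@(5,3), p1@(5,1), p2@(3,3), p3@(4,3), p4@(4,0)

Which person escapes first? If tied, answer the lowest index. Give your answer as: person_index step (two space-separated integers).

Answer: 3 1

Derivation:
Step 1: p0:(5,3)->(4,3) | p1:(5,1)->(4,1) | p2:(3,3)->(4,3) | p3:(4,3)->(4,4)->EXIT | p4:(4,0)->(4,1)
Step 2: p0:(4,3)->(4,4)->EXIT | p1:(4,1)->(4,2) | p2:(4,3)->(4,4)->EXIT | p3:escaped | p4:(4,1)->(4,2)
Step 3: p0:escaped | p1:(4,2)->(4,3) | p2:escaped | p3:escaped | p4:(4,2)->(4,3)
Step 4: p0:escaped | p1:(4,3)->(4,4)->EXIT | p2:escaped | p3:escaped | p4:(4,3)->(4,4)->EXIT
Exit steps: [2, 4, 2, 1, 4]
First to escape: p3 at step 1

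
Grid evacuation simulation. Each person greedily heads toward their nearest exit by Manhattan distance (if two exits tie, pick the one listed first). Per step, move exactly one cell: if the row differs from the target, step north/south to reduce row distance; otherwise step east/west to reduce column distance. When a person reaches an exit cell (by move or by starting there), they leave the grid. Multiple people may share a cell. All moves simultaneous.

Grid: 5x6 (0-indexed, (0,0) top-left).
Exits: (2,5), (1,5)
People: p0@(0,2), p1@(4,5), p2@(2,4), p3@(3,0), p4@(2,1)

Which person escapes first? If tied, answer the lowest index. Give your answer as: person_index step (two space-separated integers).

Answer: 2 1

Derivation:
Step 1: p0:(0,2)->(1,2) | p1:(4,5)->(3,5) | p2:(2,4)->(2,5)->EXIT | p3:(3,0)->(2,0) | p4:(2,1)->(2,2)
Step 2: p0:(1,2)->(1,3) | p1:(3,5)->(2,5)->EXIT | p2:escaped | p3:(2,0)->(2,1) | p4:(2,2)->(2,3)
Step 3: p0:(1,3)->(1,4) | p1:escaped | p2:escaped | p3:(2,1)->(2,2) | p4:(2,3)->(2,4)
Step 4: p0:(1,4)->(1,5)->EXIT | p1:escaped | p2:escaped | p3:(2,2)->(2,3) | p4:(2,4)->(2,5)->EXIT
Step 5: p0:escaped | p1:escaped | p2:escaped | p3:(2,3)->(2,4) | p4:escaped
Step 6: p0:escaped | p1:escaped | p2:escaped | p3:(2,4)->(2,5)->EXIT | p4:escaped
Exit steps: [4, 2, 1, 6, 4]
First to escape: p2 at step 1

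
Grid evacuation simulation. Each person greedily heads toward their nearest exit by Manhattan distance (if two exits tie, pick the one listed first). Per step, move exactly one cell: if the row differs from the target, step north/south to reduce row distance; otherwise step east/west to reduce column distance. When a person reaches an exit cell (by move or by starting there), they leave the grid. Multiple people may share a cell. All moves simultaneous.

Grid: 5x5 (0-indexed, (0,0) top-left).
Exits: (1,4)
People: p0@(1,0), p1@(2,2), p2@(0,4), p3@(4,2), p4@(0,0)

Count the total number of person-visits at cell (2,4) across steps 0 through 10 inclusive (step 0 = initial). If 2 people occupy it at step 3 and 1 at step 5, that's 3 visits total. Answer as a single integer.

Answer: 0

Derivation:
Step 0: p0@(1,0) p1@(2,2) p2@(0,4) p3@(4,2) p4@(0,0) -> at (2,4): 0 [-], cum=0
Step 1: p0@(1,1) p1@(1,2) p2@ESC p3@(3,2) p4@(1,0) -> at (2,4): 0 [-], cum=0
Step 2: p0@(1,2) p1@(1,3) p2@ESC p3@(2,2) p4@(1,1) -> at (2,4): 0 [-], cum=0
Step 3: p0@(1,3) p1@ESC p2@ESC p3@(1,2) p4@(1,2) -> at (2,4): 0 [-], cum=0
Step 4: p0@ESC p1@ESC p2@ESC p3@(1,3) p4@(1,3) -> at (2,4): 0 [-], cum=0
Step 5: p0@ESC p1@ESC p2@ESC p3@ESC p4@ESC -> at (2,4): 0 [-], cum=0
Total visits = 0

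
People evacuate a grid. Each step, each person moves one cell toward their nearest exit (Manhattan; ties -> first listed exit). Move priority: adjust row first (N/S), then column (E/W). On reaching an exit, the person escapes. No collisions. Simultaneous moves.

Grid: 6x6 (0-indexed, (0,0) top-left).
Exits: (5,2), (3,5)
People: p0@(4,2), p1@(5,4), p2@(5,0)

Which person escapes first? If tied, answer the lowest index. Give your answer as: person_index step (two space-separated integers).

Answer: 0 1

Derivation:
Step 1: p0:(4,2)->(5,2)->EXIT | p1:(5,4)->(5,3) | p2:(5,0)->(5,1)
Step 2: p0:escaped | p1:(5,3)->(5,2)->EXIT | p2:(5,1)->(5,2)->EXIT
Exit steps: [1, 2, 2]
First to escape: p0 at step 1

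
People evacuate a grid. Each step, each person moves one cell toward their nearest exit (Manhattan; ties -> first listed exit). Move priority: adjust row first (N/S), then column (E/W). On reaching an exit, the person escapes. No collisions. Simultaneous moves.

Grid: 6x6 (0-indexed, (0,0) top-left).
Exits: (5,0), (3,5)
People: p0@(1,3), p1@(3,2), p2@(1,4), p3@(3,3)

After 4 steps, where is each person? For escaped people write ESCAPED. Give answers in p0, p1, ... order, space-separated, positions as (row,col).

Step 1: p0:(1,3)->(2,3) | p1:(3,2)->(3,3) | p2:(1,4)->(2,4) | p3:(3,3)->(3,4)
Step 2: p0:(2,3)->(3,3) | p1:(3,3)->(3,4) | p2:(2,4)->(3,4) | p3:(3,4)->(3,5)->EXIT
Step 3: p0:(3,3)->(3,4) | p1:(3,4)->(3,5)->EXIT | p2:(3,4)->(3,5)->EXIT | p3:escaped
Step 4: p0:(3,4)->(3,5)->EXIT | p1:escaped | p2:escaped | p3:escaped

ESCAPED ESCAPED ESCAPED ESCAPED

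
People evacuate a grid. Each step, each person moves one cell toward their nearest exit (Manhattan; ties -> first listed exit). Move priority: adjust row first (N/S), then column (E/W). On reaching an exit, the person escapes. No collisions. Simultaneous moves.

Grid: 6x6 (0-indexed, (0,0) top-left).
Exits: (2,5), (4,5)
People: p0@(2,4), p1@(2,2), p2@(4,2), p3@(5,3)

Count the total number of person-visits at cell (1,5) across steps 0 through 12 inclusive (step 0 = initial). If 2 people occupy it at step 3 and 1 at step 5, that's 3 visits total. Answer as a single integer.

Answer: 0

Derivation:
Step 0: p0@(2,4) p1@(2,2) p2@(4,2) p3@(5,3) -> at (1,5): 0 [-], cum=0
Step 1: p0@ESC p1@(2,3) p2@(4,3) p3@(4,3) -> at (1,5): 0 [-], cum=0
Step 2: p0@ESC p1@(2,4) p2@(4,4) p3@(4,4) -> at (1,5): 0 [-], cum=0
Step 3: p0@ESC p1@ESC p2@ESC p3@ESC -> at (1,5): 0 [-], cum=0
Total visits = 0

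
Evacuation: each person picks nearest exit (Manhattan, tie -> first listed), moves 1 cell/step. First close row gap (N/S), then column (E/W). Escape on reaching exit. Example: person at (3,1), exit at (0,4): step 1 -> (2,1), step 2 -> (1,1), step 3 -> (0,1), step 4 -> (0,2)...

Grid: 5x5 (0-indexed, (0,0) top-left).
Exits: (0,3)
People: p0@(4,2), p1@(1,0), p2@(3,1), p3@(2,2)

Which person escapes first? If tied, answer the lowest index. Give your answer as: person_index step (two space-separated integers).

Answer: 3 3

Derivation:
Step 1: p0:(4,2)->(3,2) | p1:(1,0)->(0,0) | p2:(3,1)->(2,1) | p3:(2,2)->(1,2)
Step 2: p0:(3,2)->(2,2) | p1:(0,0)->(0,1) | p2:(2,1)->(1,1) | p3:(1,2)->(0,2)
Step 3: p0:(2,2)->(1,2) | p1:(0,1)->(0,2) | p2:(1,1)->(0,1) | p3:(0,2)->(0,3)->EXIT
Step 4: p0:(1,2)->(0,2) | p1:(0,2)->(0,3)->EXIT | p2:(0,1)->(0,2) | p3:escaped
Step 5: p0:(0,2)->(0,3)->EXIT | p1:escaped | p2:(0,2)->(0,3)->EXIT | p3:escaped
Exit steps: [5, 4, 5, 3]
First to escape: p3 at step 3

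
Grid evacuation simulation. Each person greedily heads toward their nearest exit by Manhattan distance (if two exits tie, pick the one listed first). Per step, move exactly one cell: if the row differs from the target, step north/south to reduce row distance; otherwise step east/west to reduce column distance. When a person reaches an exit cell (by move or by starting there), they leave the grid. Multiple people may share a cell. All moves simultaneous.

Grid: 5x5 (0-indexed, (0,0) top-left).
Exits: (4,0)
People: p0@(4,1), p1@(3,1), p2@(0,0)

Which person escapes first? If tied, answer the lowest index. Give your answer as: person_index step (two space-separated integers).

Step 1: p0:(4,1)->(4,0)->EXIT | p1:(3,1)->(4,1) | p2:(0,0)->(1,0)
Step 2: p0:escaped | p1:(4,1)->(4,0)->EXIT | p2:(1,0)->(2,0)
Step 3: p0:escaped | p1:escaped | p2:(2,0)->(3,0)
Step 4: p0:escaped | p1:escaped | p2:(3,0)->(4,0)->EXIT
Exit steps: [1, 2, 4]
First to escape: p0 at step 1

Answer: 0 1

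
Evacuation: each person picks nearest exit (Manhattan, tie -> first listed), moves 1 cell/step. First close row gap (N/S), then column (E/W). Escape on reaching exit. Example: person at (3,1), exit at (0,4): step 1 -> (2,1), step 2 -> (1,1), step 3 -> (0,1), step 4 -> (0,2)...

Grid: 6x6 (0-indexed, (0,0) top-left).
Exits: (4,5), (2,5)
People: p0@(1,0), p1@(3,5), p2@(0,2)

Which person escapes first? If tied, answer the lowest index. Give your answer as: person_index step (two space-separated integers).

Answer: 1 1

Derivation:
Step 1: p0:(1,0)->(2,0) | p1:(3,5)->(4,5)->EXIT | p2:(0,2)->(1,2)
Step 2: p0:(2,0)->(2,1) | p1:escaped | p2:(1,2)->(2,2)
Step 3: p0:(2,1)->(2,2) | p1:escaped | p2:(2,2)->(2,3)
Step 4: p0:(2,2)->(2,3) | p1:escaped | p2:(2,3)->(2,4)
Step 5: p0:(2,3)->(2,4) | p1:escaped | p2:(2,4)->(2,5)->EXIT
Step 6: p0:(2,4)->(2,5)->EXIT | p1:escaped | p2:escaped
Exit steps: [6, 1, 5]
First to escape: p1 at step 1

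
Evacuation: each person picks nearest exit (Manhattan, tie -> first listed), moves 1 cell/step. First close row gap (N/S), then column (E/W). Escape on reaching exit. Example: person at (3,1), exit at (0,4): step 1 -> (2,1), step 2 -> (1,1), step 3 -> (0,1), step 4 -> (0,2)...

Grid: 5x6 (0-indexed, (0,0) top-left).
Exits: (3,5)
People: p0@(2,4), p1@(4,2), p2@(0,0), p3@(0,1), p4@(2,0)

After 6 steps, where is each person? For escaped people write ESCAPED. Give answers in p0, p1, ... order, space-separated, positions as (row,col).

Step 1: p0:(2,4)->(3,4) | p1:(4,2)->(3,2) | p2:(0,0)->(1,0) | p3:(0,1)->(1,1) | p4:(2,0)->(3,0)
Step 2: p0:(3,4)->(3,5)->EXIT | p1:(3,2)->(3,3) | p2:(1,0)->(2,0) | p3:(1,1)->(2,1) | p4:(3,0)->(3,1)
Step 3: p0:escaped | p1:(3,3)->(3,4) | p2:(2,0)->(3,0) | p3:(2,1)->(3,1) | p4:(3,1)->(3,2)
Step 4: p0:escaped | p1:(3,4)->(3,5)->EXIT | p2:(3,0)->(3,1) | p3:(3,1)->(3,2) | p4:(3,2)->(3,3)
Step 5: p0:escaped | p1:escaped | p2:(3,1)->(3,2) | p3:(3,2)->(3,3) | p4:(3,3)->(3,4)
Step 6: p0:escaped | p1:escaped | p2:(3,2)->(3,3) | p3:(3,3)->(3,4) | p4:(3,4)->(3,5)->EXIT

ESCAPED ESCAPED (3,3) (3,4) ESCAPED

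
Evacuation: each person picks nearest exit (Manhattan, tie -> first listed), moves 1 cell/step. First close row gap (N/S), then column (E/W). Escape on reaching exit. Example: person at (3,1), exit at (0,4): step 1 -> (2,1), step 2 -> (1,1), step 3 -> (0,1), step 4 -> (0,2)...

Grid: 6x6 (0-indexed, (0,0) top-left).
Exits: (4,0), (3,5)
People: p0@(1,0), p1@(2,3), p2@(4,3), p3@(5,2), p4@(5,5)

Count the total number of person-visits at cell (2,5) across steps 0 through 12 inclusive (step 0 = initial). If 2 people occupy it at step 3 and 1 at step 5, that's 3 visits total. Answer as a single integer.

Step 0: p0@(1,0) p1@(2,3) p2@(4,3) p3@(5,2) p4@(5,5) -> at (2,5): 0 [-], cum=0
Step 1: p0@(2,0) p1@(3,3) p2@(4,2) p3@(4,2) p4@(4,5) -> at (2,5): 0 [-], cum=0
Step 2: p0@(3,0) p1@(3,4) p2@(4,1) p3@(4,1) p4@ESC -> at (2,5): 0 [-], cum=0
Step 3: p0@ESC p1@ESC p2@ESC p3@ESC p4@ESC -> at (2,5): 0 [-], cum=0
Total visits = 0

Answer: 0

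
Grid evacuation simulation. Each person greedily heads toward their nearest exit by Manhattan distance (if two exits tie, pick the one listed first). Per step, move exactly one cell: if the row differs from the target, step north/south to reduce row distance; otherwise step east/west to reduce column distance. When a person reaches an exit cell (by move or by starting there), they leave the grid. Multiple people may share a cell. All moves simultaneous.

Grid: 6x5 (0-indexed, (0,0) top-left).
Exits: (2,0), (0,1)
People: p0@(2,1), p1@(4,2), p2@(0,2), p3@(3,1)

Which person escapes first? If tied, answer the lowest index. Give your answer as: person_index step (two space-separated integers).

Answer: 0 1

Derivation:
Step 1: p0:(2,1)->(2,0)->EXIT | p1:(4,2)->(3,2) | p2:(0,2)->(0,1)->EXIT | p3:(3,1)->(2,1)
Step 2: p0:escaped | p1:(3,2)->(2,2) | p2:escaped | p3:(2,1)->(2,0)->EXIT
Step 3: p0:escaped | p1:(2,2)->(2,1) | p2:escaped | p3:escaped
Step 4: p0:escaped | p1:(2,1)->(2,0)->EXIT | p2:escaped | p3:escaped
Exit steps: [1, 4, 1, 2]
First to escape: p0 at step 1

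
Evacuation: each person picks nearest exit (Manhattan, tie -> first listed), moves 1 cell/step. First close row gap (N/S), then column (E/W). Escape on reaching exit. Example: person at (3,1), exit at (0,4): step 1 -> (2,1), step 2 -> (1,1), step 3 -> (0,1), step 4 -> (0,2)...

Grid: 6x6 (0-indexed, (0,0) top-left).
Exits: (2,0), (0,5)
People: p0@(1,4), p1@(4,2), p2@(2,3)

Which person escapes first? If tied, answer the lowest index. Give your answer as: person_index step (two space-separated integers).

Step 1: p0:(1,4)->(0,4) | p1:(4,2)->(3,2) | p2:(2,3)->(2,2)
Step 2: p0:(0,4)->(0,5)->EXIT | p1:(3,2)->(2,2) | p2:(2,2)->(2,1)
Step 3: p0:escaped | p1:(2,2)->(2,1) | p2:(2,1)->(2,0)->EXIT
Step 4: p0:escaped | p1:(2,1)->(2,0)->EXIT | p2:escaped
Exit steps: [2, 4, 3]
First to escape: p0 at step 2

Answer: 0 2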